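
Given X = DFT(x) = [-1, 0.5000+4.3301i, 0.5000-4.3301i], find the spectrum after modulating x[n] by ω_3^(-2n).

Modulation property: DFT(ω_3^(-2n)·x[n]) = X[(k-2) mod 3], so circularly shift X by 2 positions.

X[k-2] = [0.5000+4.3301i, 0.5000-4.3301i, -1]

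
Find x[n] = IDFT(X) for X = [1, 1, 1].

x[n] = (1/3) Σ(k=0 to 2) X[k] · e^(2πikn/3)

Computing each x[n]:
x[0] = 1
x[1] = 0
x[2] = 0

x = [1, 0, 0]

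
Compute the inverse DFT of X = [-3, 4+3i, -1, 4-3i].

x[n] = (1/4) Σ(k=0 to 3) X[k] · e^(2πikn/4)

Computing each x[n]:
x[0] = 1
x[1] = -2
x[2] = -3
x[3] = 1

x = [1, -2, -3, 1]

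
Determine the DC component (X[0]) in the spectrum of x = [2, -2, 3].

X[0] = Σ(n=0 to 2) x[n] · ω_3^0 = Σ x[n]
= (2) + (-2) + (3)

X[0] = 3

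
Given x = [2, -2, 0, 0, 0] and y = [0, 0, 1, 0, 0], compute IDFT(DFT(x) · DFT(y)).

(x ⊛ y)[n] = Σ(m=0 to 4) x[m] · y[(n-m) mod 5]

Computing each output sample:
(x ⊛ y)[0] = 0
(x ⊛ y)[1] = 0
(x ⊛ y)[2] = 2
(x ⊛ y)[3] = -2
(x ⊛ y)[4] = 0

x ⊛ y = [0, 0, 2, -2, 0]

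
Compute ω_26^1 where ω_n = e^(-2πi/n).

ω_26^1 = e^(-2πi·1/26)
= cos(-2π·1/26) + i·sin(-2π·1/26)
= cos(-2π/26) + i·sin(-2π/26)

ω_26^1 = cos(-2π/26) + i·sin(-2π/26) = 0.9709-0.2393i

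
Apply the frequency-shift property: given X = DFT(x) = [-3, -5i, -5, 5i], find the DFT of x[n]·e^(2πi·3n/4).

Modulation property: DFT(ω_4^(-3n)·x[n]) = X[(k-3) mod 4], so circularly shift X by 3 positions.

X[k-3] = [-5i, -5, 5i, -3]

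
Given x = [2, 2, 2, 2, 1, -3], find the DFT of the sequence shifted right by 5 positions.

Time shift by 5: X_shifted[k] = ω_6^(5k) · X[k]
Shifted x = [2, 2, 2, 1, -3, 2]

DFT(x[n-5]) = [6, 3.5000-4.3301i, 1.5000+4.3301i, -4, 1.5000-4.3301i, 3.5000+4.3301i]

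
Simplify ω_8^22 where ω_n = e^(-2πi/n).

Since ω_8^8 = 1, powers reduce modulo 8.
22 mod 8 = 6
So ω_8^22 = ω_8^6 = e^(-2πi·6/8)

ω_8^22 = ω_8^6 = 1i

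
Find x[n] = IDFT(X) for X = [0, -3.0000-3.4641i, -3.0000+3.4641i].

x[n] = (1/3) Σ(k=0 to 2) X[k] · e^(2πikn/3)

Computing each x[n]:
x[0] = -2
x[1] = 3
x[2] = -1

x = [-2, 3, -1]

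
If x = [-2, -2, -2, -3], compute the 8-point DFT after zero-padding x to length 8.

Original 4-point DFT: [-9, -1i, 1, 1i]
Zero-padded 8-point DFT provides frequency interpolation.

DFT_8([x, 0, ...]) = [-9, -1.2929+5.5355i, -1i, -2.7071+1.5355i, 1, -2.7071-1.5355i, 1i, -1.2929-5.5355i]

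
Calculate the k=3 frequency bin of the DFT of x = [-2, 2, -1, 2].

X[3] = Σ(n=0 to 3) x[n] · ω_4^(3n) where ω_4 = e^(-2πi/4)
= (-2)·ω_4^0 + (2)·ω_4^3 + (-1)·ω_4^6 + (2)·ω_4^9

X[3] = -1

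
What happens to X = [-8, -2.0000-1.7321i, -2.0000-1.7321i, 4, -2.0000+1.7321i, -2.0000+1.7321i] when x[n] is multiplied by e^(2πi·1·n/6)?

Modulation property: DFT(ω_6^(-1n)·x[n]) = X[(k-1) mod 6], so circularly shift X by 1 positions.

X[k-1] = [-2.0000+1.7321i, -8, -2.0000-1.7321i, -2.0000-1.7321i, 4, -2.0000+1.7321i]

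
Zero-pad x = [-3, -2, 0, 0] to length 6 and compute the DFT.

Original 4-point DFT: [-5, -3+2i, -1, -3-2i]
Zero-padded 6-point DFT provides frequency interpolation.

DFT_6([x, 0, ...]) = [-5, -4.0000+1.7321i, -2.0000+1.7321i, -1, -2.0000-1.7321i, -4.0000-1.7321i]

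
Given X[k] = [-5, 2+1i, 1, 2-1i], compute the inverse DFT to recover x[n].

x[n] = (1/4) Σ(k=0 to 3) X[k] · e^(2πikn/4)

Computing each x[n]:
x[0] = 0
x[1] = -2
x[2] = -2
x[3] = -1

x = [0, -2, -2, -1]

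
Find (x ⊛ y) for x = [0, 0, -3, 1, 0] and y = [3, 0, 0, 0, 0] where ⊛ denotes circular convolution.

(x ⊛ y)[n] = Σ(m=0 to 4) x[m] · y[(n-m) mod 5]

Computing each output sample:
(x ⊛ y)[0] = 0
(x ⊛ y)[1] = 0
(x ⊛ y)[2] = -9
(x ⊛ y)[3] = 3
(x ⊛ y)[4] = 0

x ⊛ y = [0, 0, -9, 3, 0]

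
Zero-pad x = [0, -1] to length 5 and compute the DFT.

Original 2-point DFT: [-1, 1]
Zero-padded 5-point DFT provides frequency interpolation.

DFT_5([x, 0, ...]) = [-1, -0.3090+0.9511i, 0.8090+0.5878i, 0.8090-0.5878i, -0.3090-0.9511i]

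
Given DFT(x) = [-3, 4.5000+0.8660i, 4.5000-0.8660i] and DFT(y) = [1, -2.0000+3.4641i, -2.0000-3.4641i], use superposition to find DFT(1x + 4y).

By linearity: DFT(1x + 4y) = 1·DFT(x) + 4·DFT(y)
= 1·[-3, 4.5000+0.8660i, 4.5000-0.8660i] + 4·[1, -2.0000+3.4641i, -2.0000-3.4641i]

Computing element-wise:
Z[0] = 1·(-3) + 4·(1) = 1
Z[1] = 1·(4.5000+0.8660i) + 4·(-2.0000+3.4641i) = -3.5000+14.7224i
Z[2] = 1·(4.5000-0.8660i) + 4·(-2.0000-3.4641i) = -3.5000-14.7224i

DFT(1x + 4y) = 1·X + 4·Y = [1, -3.5000+14.7224i, -3.5000-14.7224i]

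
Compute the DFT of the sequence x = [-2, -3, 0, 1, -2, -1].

X[k] = Σ(n=0 to 5) x[n] · ω_6^(nk)
where ω_6 = e^(-2πi/6)

Computing each X[k]:
X[0] = -7
X[1] = -4
X[2] = 2.0000+3.4641i
X[3] = -1
X[4] = 2.0000-3.4641i
X[5] = -4

X = [-7, -4, 2.0000+3.4641i, -1, 2.0000-3.4641i, -4]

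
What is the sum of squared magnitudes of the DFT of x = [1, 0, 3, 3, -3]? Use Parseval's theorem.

Parseval: Σ|x[n]|² = (1/N)Σ|X[k]|², so Σ|X[k]|² = N·Σ|x[n]|² = 5·28.0000

Σ|X[k]|² = N·Σ|x[n]|² = 5·28.0000 = 140.0000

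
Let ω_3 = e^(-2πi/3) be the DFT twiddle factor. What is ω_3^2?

ω_3^2 = e^(-2πi·2/3)
= cos(-2π·2/3) + i·sin(-2π·2/3)
= cos(-4π/3) + i·sin(-4π/3)

ω_3^2 = cos(-4π/3) + i·sin(-4π/3) = -0.5000+0.8660i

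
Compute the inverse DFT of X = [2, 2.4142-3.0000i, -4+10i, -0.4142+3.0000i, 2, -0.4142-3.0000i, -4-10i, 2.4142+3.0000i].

x[n] = (1/8) Σ(k=0 to 7) X[k] · e^(2πikn/8)

Computing each x[n]:
x[0] = 0
x[1] = -2
x[2] = 3
x[3] = 2
x[4] = -1
x[5] = -3
x[6] = 0
x[7] = 3

x = [0, -2, 3, 2, -1, -3, 0, 3]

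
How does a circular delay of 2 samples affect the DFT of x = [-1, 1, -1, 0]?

Time shift by 2: X_shifted[k] = ω_4^(2k) · X[k]
Shifted x = [-1, 0, -1, 1]

DFT(x[n-2]) = [-1, 1i, -3, -1i]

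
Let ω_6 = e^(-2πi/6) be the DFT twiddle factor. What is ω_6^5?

ω_6^5 = e^(-2πi·5/6)
= cos(-2π·5/6) + i·sin(-2π·5/6)
= cos(-10π/6) + i·sin(-10π/6)

ω_6^5 = cos(-10π/6) + i·sin(-10π/6) = 0.5000+0.8660i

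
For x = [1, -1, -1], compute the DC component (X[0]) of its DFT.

X[0] = Σ(n=0 to 2) x[n] · ω_3^0 = Σ x[n]
= (1) + (-1) + (-1)

X[0] = -1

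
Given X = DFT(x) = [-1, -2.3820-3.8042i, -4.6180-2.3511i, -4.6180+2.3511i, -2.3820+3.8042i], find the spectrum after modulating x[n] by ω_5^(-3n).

Modulation property: DFT(ω_5^(-3n)·x[n]) = X[(k-3) mod 5], so circularly shift X by 3 positions.

X[k-3] = [-4.6180-2.3511i, -4.6180+2.3511i, -2.3820+3.8042i, -1, -2.3820-3.8042i]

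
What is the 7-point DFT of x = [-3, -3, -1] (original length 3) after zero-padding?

Original 3-point DFT: [-7, -1.0000+1.7321i, -1.0000-1.7321i]
Zero-padded 7-point DFT provides frequency interpolation.

DFT_7([x, 0, ...]) = [-7, -4.6479+3.3204i, -1.4315+2.4909i, -0.9206+0.5198i, -0.9206-0.5198i, -1.4315-2.4909i, -4.6479-3.3204i]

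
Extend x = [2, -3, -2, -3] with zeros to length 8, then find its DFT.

Original 4-point DFT: [-6, 4, 6, 4]
Zero-padded 8-point DFT provides frequency interpolation.

DFT_8([x, 0, ...]) = [-6, 2.0000+6.2426i, 4, 2.0000+2.2426i, 6, 2.0000-2.2426i, 4, 2.0000-6.2426i]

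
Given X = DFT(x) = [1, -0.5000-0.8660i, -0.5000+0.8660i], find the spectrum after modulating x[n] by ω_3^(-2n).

Modulation property: DFT(ω_3^(-2n)·x[n]) = X[(k-2) mod 3], so circularly shift X by 2 positions.

X[k-2] = [-0.5000-0.8660i, -0.5000+0.8660i, 1]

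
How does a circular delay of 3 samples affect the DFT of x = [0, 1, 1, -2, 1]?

Time shift by 3: X_shifted[k] = ω_5^(3k) · X[k]
Shifted x = [1, -2, 1, 0, 1]

DFT(x[n-3]) = [1, -0.1180+2.2654i, 2.1180+2.7144i, 2.1180-2.7144i, -0.1180-2.2654i]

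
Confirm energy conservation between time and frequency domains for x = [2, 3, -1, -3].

Time domain:
Σ|x[n]|² = |2|² + |3|² + |-1|² + |-3|² = 23.0000

Frequency domain:
(1/4)Σ|X[k]|² = (1/4)(|1|² + |3-6i|² + |1|² + |3+6i|²) = (1/4)·92.0000 = 23.0000

Both sides agree, confirming Parseval's theorem.

Σ|x[n]|² = (1/N)Σ|X[k]|² = 23.0000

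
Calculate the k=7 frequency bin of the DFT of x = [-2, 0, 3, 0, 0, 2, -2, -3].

X[7] = Σ(n=0 to 7) x[n] · ω_8^(7n) where ω_8 = e^(-2πi/8)
= (-2)·ω_8^0 + (0)·ω_8^7 + (3)·ω_8^14 + (0)·ω_8^21 + (0)·ω_8^28 + (2)·ω_8^35 + (-2)·ω_8^42 + (-3)·ω_8^49

X[7] = -5.5355+5.7071i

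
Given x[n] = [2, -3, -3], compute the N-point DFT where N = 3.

X[k] = Σ(n=0 to 2) x[n] · ω_3^(nk)
where ω_3 = e^(-2πi/3)

Computing each X[k]:
X[0] = -4
X[1] = 5
X[2] = 5

X = [-4, 5, 5]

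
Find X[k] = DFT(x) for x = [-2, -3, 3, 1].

X[k] = Σ(n=0 to 3) x[n] · ω_4^(nk)
where ω_4 = e^(-2πi/4)

Computing each X[k]:
X[0] = -1
X[1] = -5+4i
X[2] = 3
X[3] = -5-4i

X = [-1, -5+4i, 3, -5-4i]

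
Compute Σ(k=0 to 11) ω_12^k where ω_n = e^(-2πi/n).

Sum of all nth roots of unity equals 0 for n > 1 (geometric series with r ≠ 1).

0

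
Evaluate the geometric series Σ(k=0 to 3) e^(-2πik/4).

Sum of all nth roots of unity equals 0 for n > 1 (geometric series with r ≠ 1).

0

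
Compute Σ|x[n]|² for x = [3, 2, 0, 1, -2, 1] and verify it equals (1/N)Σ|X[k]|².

Time domain:
Σ|x[n]|² = |3|² + |2|² + |0|² + |1|² + |-2|² + |1|² = 19.0000

Frequency domain:
(1/6)Σ|X[k]|² = (1/6)(|5|² + |4.5000-2.5981i|² + |3.5000+0.8660i|² + |-3|² + |3.5000-0.8660i|² + |4.5000+2.5981i|²) = (1/6)·114.0000 = 19.0000

Both sides agree, confirming Parseval's theorem.

Σ|x[n]|² = (1/N)Σ|X[k]|² = 19.0000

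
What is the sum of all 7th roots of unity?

Sum of all nth roots of unity equals 0 for n > 1 (geometric series with r ≠ 1).

0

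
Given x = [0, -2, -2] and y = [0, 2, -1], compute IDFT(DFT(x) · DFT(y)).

(x ⊛ y)[n] = Σ(m=0 to 2) x[m] · y[(n-m) mod 3]

Computing each output sample:
(x ⊛ y)[0] = -2
(x ⊛ y)[1] = 2
(x ⊛ y)[2] = -4

x ⊛ y = [-2, 2, -4]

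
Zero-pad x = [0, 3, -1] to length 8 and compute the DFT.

Original 3-point DFT: [2, -1.0000-3.4641i, -1.0000+3.4641i]
Zero-padded 8-point DFT provides frequency interpolation.

DFT_8([x, 0, ...]) = [2, 2.1213-1.1213i, 1-3i, -2.1213-3.1213i, -4, -2.1213+3.1213i, 1+3i, 2.1213+1.1213i]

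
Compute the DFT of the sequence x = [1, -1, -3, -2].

X[k] = Σ(n=0 to 3) x[n] · ω_4^(nk)
where ω_4 = e^(-2πi/4)

Computing each X[k]:
X[0] = -5
X[1] = 4-1i
X[2] = 1
X[3] = 4+1i

X = [-5, 4-1i, 1, 4+1i]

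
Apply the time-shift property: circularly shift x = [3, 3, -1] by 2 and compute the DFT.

Time shift by 2: X_shifted[k] = ω_3^(2k) · X[k]
Shifted x = [3, -1, 3]

DFT(x[n-2]) = [5, 2.0000+3.4641i, 2.0000-3.4641i]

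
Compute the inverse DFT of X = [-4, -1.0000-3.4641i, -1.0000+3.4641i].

x[n] = (1/3) Σ(k=0 to 2) X[k] · e^(2πikn/3)

Computing each x[n]:
x[0] = -2
x[1] = 1
x[2] = -3

x = [-2, 1, -3]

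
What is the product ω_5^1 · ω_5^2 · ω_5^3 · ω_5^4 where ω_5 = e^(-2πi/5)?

The primitive 5th roots of unity are ω_5^k for k coprime to 5: k ∈ {1, 2, 3, 4}
Their product equals the constant term of the cyclotomic polynomial Φ_5(x) up to sign.
For n ≥ 3, the product of all primitive nth roots of unity is 1. (For n=1 it is 1; for n=2 it is -1.)

1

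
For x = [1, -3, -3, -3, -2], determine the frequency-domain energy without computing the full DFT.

Parseval: Σ|x[n]|² = (1/N)Σ|X[k]|², so Σ|X[k]|² = N·Σ|x[n]|² = 5·32.0000

Σ|X[k]|² = N·Σ|x[n]|² = 5·32.0000 = 160.0000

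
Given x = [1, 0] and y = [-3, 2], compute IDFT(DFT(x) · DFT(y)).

(x ⊛ y)[n] = Σ(m=0 to 1) x[m] · y[(n-m) mod 2]

Computing each output sample:
(x ⊛ y)[0] = -3
(x ⊛ y)[1] = 2

x ⊛ y = [-3, 2]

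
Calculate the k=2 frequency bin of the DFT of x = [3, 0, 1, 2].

X[2] = Σ(n=0 to 3) x[n] · ω_4^(2n) where ω_4 = e^(-2πi/4)
= (3)·ω_4^0 + (0)·ω_4^2 + (1)·ω_4^4 + (2)·ω_4^6

X[2] = 2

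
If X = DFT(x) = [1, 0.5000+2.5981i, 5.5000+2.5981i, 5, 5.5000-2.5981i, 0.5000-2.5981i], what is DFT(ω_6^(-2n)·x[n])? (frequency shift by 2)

Modulation property: DFT(ω_6^(-2n)·x[n]) = X[(k-2) mod 6], so circularly shift X by 2 positions.

X[k-2] = [5.5000-2.5981i, 0.5000-2.5981i, 1, 0.5000+2.5981i, 5.5000+2.5981i, 5]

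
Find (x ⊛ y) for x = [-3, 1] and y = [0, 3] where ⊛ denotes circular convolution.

(x ⊛ y)[n] = Σ(m=0 to 1) x[m] · y[(n-m) mod 2]

Computing each output sample:
(x ⊛ y)[0] = 3
(x ⊛ y)[1] = -9

x ⊛ y = [3, -9]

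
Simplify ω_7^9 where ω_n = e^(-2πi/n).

Since ω_7^7 = 1, powers reduce modulo 7.
9 mod 7 = 2
So ω_7^9 = ω_7^2 = e^(-2πi·2/7)

ω_7^9 = ω_7^2 = -0.2225-0.9749i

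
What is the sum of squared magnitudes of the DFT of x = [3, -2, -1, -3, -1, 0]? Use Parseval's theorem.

Parseval: Σ|x[n]|² = (1/N)Σ|X[k]|², so Σ|X[k]|² = N·Σ|x[n]|² = 6·24.0000

Σ|X[k]|² = N·Σ|x[n]|² = 6·24.0000 = 144.0000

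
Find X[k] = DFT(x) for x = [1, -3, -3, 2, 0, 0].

X[k] = Σ(n=0 to 5) x[n] · ω_6^(nk)
where ω_6 = e^(-2πi/6)

Computing each X[k]:
X[0] = -3
X[1] = -1.0000+5.1962i
X[2] = 6
X[3] = -1
X[4] = 6
X[5] = -1.0000-5.1962i

X = [-3, -1.0000+5.1962i, 6, -1, 6, -1.0000-5.1962i]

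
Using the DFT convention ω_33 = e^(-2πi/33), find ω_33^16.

ω_33^16 = e^(-2πi·16/33)
= cos(-2π·16/33) + i·sin(-2π·16/33)
= cos(-32π/33) + i·sin(-32π/33)

ω_33^16 = cos(-32π/33) + i·sin(-32π/33) = -0.9955-0.0951i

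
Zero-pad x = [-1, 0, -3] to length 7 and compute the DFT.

Original 3-point DFT: [-4, 0.5000-2.5981i, 0.5000+2.5981i]
Zero-padded 7-point DFT provides frequency interpolation.

DFT_7([x, 0, ...]) = [-4, -0.3324+2.9248i, 1.7029-1.3017i, -2.8705-2.3455i, -2.8705+2.3455i, 1.7029+1.3017i, -0.3324-2.9248i]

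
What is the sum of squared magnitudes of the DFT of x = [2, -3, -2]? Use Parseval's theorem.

Parseval: Σ|x[n]|² = (1/N)Σ|X[k]|², so Σ|X[k]|² = N·Σ|x[n]|² = 3·17.0000

Σ|X[k]|² = N·Σ|x[n]|² = 3·17.0000 = 51.0000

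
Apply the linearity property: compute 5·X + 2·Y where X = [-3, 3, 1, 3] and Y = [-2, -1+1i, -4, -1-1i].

By linearity: DFT(5x + 2y) = 5·DFT(x) + 2·DFT(y)
= 5·[-3, 3, 1, 3] + 2·[-2, -1+1i, -4, -1-1i]

Computing element-wise:
Z[0] = 5·(-3) + 2·(-2) = -19
Z[1] = 5·(3) + 2·(-1+1i) = 13+2i
Z[2] = 5·(1) + 2·(-4) = -3
Z[3] = 5·(3) + 2·(-1-1i) = 13-2i

DFT(5x + 2y) = 5·X + 2·Y = [-19, 13+2i, -3, 13-2i]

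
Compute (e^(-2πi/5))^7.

Since ω_5^5 = 1, powers reduce modulo 5.
7 mod 5 = 2
So ω_5^7 = ω_5^2 = e^(-2πi·2/5)

ω_5^7 = ω_5^2 = -0.8090-0.5878i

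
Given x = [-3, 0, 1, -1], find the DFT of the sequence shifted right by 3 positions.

Time shift by 3: X_shifted[k] = ω_4^(3k) · X[k]
Shifted x = [0, 1, -1, -3]

DFT(x[n-3]) = [-3, 1-4i, 1, 1+4i]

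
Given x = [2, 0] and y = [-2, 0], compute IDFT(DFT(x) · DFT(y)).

(x ⊛ y)[n] = Σ(m=0 to 1) x[m] · y[(n-m) mod 2]

Computing each output sample:
(x ⊛ y)[0] = -4
(x ⊛ y)[1] = 0

x ⊛ y = [-4, 0]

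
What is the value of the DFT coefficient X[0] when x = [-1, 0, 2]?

X[0] = Σ(n=0 to 2) x[n] · ω_3^0 = Σ x[n]
= (-1) + (0) + (2)

X[0] = 1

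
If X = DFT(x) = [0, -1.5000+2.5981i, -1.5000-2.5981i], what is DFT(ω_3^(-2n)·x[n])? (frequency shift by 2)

Modulation property: DFT(ω_3^(-2n)·x[n]) = X[(k-2) mod 3], so circularly shift X by 2 positions.

X[k-2] = [-1.5000+2.5981i, -1.5000-2.5981i, 0]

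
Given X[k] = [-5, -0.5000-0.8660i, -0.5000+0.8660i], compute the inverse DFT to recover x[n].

x[n] = (1/3) Σ(k=0 to 2) X[k] · e^(2πikn/3)

Computing each x[n]:
x[0] = -2
x[1] = -1
x[2] = -2

x = [-2, -1, -2]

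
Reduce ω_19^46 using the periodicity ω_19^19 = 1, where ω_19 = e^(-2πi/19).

Since ω_19^19 = 1, powers reduce modulo 19.
46 mod 19 = 8
So ω_19^46 = ω_19^8 = e^(-2πi·8/19)

ω_19^46 = ω_19^8 = -0.8795-0.4759i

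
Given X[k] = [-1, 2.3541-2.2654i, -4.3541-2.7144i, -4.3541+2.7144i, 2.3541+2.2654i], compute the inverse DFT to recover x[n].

x[n] = (1/5) Σ(k=0 to 4) X[k] · e^(2πikn/5)

Computing each x[n]:
x[0] = -1
x[1] = 3
x[2] = -2
x[3] = -1
x[4] = 0

x = [-1, 3, -2, -1, 0]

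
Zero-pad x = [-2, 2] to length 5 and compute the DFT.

Original 2-point DFT: [0, -4]
Zero-padded 5-point DFT provides frequency interpolation.

DFT_5([x, 0, ...]) = [0, -1.3820-1.9021i, -3.6180-1.1756i, -3.6180+1.1756i, -1.3820+1.9021i]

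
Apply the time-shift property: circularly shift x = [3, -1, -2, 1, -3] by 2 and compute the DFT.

Time shift by 2: X_shifted[k] = ω_5^(2k) · X[k]
Shifted x = [1, -3, 3, -1, -2]

DFT(x[n-2]) = [-2, -2.1631-1.4001i, 5.6631+4.3920i, 5.6631-4.3920i, -2.1631+1.4001i]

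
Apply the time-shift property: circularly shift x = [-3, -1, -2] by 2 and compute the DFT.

Time shift by 2: X_shifted[k] = ω_3^(2k) · X[k]
Shifted x = [-1, -2, -3]

DFT(x[n-2]) = [-6, 1.5000-0.8660i, 1.5000+0.8660i]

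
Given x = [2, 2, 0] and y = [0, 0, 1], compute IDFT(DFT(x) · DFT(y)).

(x ⊛ y)[n] = Σ(m=0 to 2) x[m] · y[(n-m) mod 3]

Computing each output sample:
(x ⊛ y)[0] = 2
(x ⊛ y)[1] = 0
(x ⊛ y)[2] = 2

x ⊛ y = [2, 0, 2]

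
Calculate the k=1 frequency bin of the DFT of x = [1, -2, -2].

X[1] = Σ(n=0 to 2) x[n] · ω_3^(1n) where ω_3 = e^(-2πi/3)
= (1)·ω_3^0 + (-2)·ω_3^1 + (-2)·ω_3^2

X[1] = 3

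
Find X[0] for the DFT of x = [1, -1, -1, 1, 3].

X[0] = Σ(n=0 to 4) x[n] · ω_5^0 = Σ x[n]
= (1) + (-1) + (-1) + (1) + (3)

X[0] = 3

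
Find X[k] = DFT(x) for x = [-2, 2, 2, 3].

X[k] = Σ(n=0 to 3) x[n] · ω_4^(nk)
where ω_4 = e^(-2πi/4)

Computing each X[k]:
X[0] = 5
X[1] = -4+1i
X[2] = -5
X[3] = -4-1i

X = [5, -4+1i, -5, -4-1i]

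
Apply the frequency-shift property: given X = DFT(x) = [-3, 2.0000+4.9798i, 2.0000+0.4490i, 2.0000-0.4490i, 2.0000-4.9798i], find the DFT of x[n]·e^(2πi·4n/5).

Modulation property: DFT(ω_5^(-4n)·x[n]) = X[(k-4) mod 5], so circularly shift X by 4 positions.

X[k-4] = [2.0000+4.9798i, 2.0000+0.4490i, 2.0000-0.4490i, 2.0000-4.9798i, -3]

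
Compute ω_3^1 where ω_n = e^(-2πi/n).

ω_3^1 = e^(-2πi·1/3)
= cos(-2π·1/3) + i·sin(-2π·1/3)
= cos(-2π/3) + i·sin(-2π/3)

ω_3^1 = cos(-2π/3) + i·sin(-2π/3) = -0.5000-0.8660i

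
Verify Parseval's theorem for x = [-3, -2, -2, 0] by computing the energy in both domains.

Time domain:
Σ|x[n]|² = |-3|² + |-2|² + |-2|² + |0|² = 17.0000

Frequency domain:
(1/4)Σ|X[k]|² = (1/4)(|-7|² + |-1+2i|² + |-3|² + |-1-2i|²) = (1/4)·68.0000 = 17.0000

Both sides agree, confirming Parseval's theorem.

Σ|x[n]|² = (1/N)Σ|X[k]|² = 17.0000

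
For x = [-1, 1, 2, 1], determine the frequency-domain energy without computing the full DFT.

Parseval: Σ|x[n]|² = (1/N)Σ|X[k]|², so Σ|X[k]|² = N·Σ|x[n]|² = 4·7.0000

Σ|X[k]|² = N·Σ|x[n]|² = 4·7.0000 = 28.0000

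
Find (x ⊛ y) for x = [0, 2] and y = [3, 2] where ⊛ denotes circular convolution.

(x ⊛ y)[n] = Σ(m=0 to 1) x[m] · y[(n-m) mod 2]

Computing each output sample:
(x ⊛ y)[0] = 4
(x ⊛ y)[1] = 6

x ⊛ y = [4, 6]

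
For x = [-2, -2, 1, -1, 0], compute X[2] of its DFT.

X[2] = Σ(n=0 to 4) x[n] · ω_5^(2n) where ω_5 = e^(-2πi/5)
= (-2)·ω_5^0 + (-2)·ω_5^2 + (1)·ω_5^4 + (-1)·ω_5^6 + (0)·ω_5^8

X[2] = -0.3820+3.0777i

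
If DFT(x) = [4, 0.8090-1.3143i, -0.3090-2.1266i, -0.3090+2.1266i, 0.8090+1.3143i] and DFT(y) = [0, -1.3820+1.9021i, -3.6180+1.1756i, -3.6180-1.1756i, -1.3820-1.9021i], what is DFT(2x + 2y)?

By linearity: DFT(2x + 2y) = 2·DFT(x) + 2·DFT(y)
= 2·[4, 0.8090-1.3143i, -0.3090-2.1266i, -0.3090+2.1266i, 0.8090+1.3143i] + 2·[0, -1.3820+1.9021i, -3.6180+1.1756i, -3.6180-1.1756i, -1.3820-1.9021i]

Computing element-wise:
Z[0] = 2·(4) + 2·(0) = 8
Z[1] = 2·(0.8090-1.3143i) + 2·(-1.3820+1.9021i) = -1.1460+1.1756i
Z[2] = 2·(-0.3090-2.1266i) + 2·(-3.6180+1.1756i) = -7.8540-1.9020i
Z[3] = 2·(-0.3090+2.1266i) + 2·(-3.6180-1.1756i) = -7.8540+1.9020i
Z[4] = 2·(0.8090+1.3143i) + 2·(-1.3820-1.9021i) = -1.1460-1.1756i

DFT(2x + 2y) = 2·X + 2·Y = [8, -1.1460+1.1756i, -7.8540-1.9020i, -7.8540+1.9020i, -1.1460-1.1756i]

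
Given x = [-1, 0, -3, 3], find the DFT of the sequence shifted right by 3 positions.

Time shift by 3: X_shifted[k] = ω_4^(3k) · X[k]
Shifted x = [0, -3, 3, -1]

DFT(x[n-3]) = [-1, -3+2i, 7, -3-2i]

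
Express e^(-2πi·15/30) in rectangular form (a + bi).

ω_30^15 = e^(-2πi·15/30)
= cos(-2π·15/30) + i·sin(-2π·15/30)
= cos(-30π/30) + i·sin(-30π/30)

ω_30^15 = cos(-30π/30) + i·sin(-30π/30) = -1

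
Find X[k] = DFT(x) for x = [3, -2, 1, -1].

X[k] = Σ(n=0 to 3) x[n] · ω_4^(nk)
where ω_4 = e^(-2πi/4)

Computing each X[k]:
X[0] = 1
X[1] = 2+1i
X[2] = 7
X[3] = 2-1i

X = [1, 2+1i, 7, 2-1i]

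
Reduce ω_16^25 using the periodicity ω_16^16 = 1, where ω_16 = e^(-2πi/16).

Since ω_16^16 = 1, powers reduce modulo 16.
25 mod 16 = 9
So ω_16^25 = ω_16^9 = e^(-2πi·9/16)

ω_16^25 = ω_16^9 = -0.9239+0.3827i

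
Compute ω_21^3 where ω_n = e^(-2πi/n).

ω_21^3 = e^(-2πi·3/21)
= cos(-2π·3/21) + i·sin(-2π·3/21)
= cos(-6π/21) + i·sin(-6π/21)

ω_21^3 = cos(-6π/21) + i·sin(-6π/21) = 0.6235-0.7818i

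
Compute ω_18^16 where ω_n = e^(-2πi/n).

ω_18^16 = e^(-2πi·16/18)
= cos(-2π·16/18) + i·sin(-2π·16/18)
= cos(-32π/18) + i·sin(-32π/18)

ω_18^16 = cos(-32π/18) + i·sin(-32π/18) = 0.7660+0.6428i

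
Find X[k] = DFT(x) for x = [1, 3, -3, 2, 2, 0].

X[k] = Σ(n=0 to 5) x[n] · ω_6^(nk)
where ω_6 = e^(-2πi/6)

Computing each X[k]:
X[0] = 5
X[1] = 1.0000+1.7321i
X[2] = 2.0000-6.9282i
X[3] = -5
X[4] = 2.0000+6.9282i
X[5] = 1.0000-1.7321i

X = [5, 1.0000+1.7321i, 2.0000-6.9282i, -5, 2.0000+6.9282i, 1.0000-1.7321i]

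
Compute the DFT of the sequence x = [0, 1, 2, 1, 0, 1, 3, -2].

X[k] = Σ(n=0 to 7) x[n] · ω_8^(nk)
where ω_8 = e^(-2πi/8)

Computing each X[k]:
X[0] = 6
X[1] = -2.1213-1.1213i
X[2] = -5-3i
X[3] = 2.1213-3.1213i
X[4] = 4
X[5] = 2.1213+3.1213i
X[6] = -5+3i
X[7] = -2.1213+1.1213i

X = [6, -2.1213-1.1213i, -5-3i, 2.1213-3.1213i, 4, 2.1213+3.1213i, -5+3i, -2.1213+1.1213i]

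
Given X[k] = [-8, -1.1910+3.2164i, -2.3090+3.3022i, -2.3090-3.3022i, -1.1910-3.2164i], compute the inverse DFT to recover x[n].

x[n] = (1/5) Σ(k=0 to 4) X[k] · e^(2πikn/5)

Computing each x[n]:
x[0] = -3
x[1] = -3
x[2] = -1
x[3] = -2
x[4] = 1

x = [-3, -3, -1, -2, 1]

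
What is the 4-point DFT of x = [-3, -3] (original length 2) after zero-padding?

Original 2-point DFT: [-6, 0]
Zero-padded 4-point DFT provides frequency interpolation.

DFT_4([x, 0, ...]) = [-6, -3+3i, 0, -3-3i]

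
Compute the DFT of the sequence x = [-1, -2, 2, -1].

X[k] = Σ(n=0 to 3) x[n] · ω_4^(nk)
where ω_4 = e^(-2πi/4)

Computing each X[k]:
X[0] = -2
X[1] = -3+1i
X[2] = 4
X[3] = -3-1i

X = [-2, -3+1i, 4, -3-1i]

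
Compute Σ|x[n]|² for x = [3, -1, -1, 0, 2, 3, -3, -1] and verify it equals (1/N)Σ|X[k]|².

Time domain:
Σ|x[n]|² = |3|² + |-1|² + |-1|² + |0|² + |2|² + |3|² + |-3|² + |-1|² = 34.0000

Frequency domain:
(1/8)Σ|X[k]|² = (1/8)(|2|² + |-2.5355+0.1213i|² + |9-3i|² + |4.5355+4.1213i|² + |0|² + |4.5355-4.1213i|² + |9+3i|² + |-2.5355-0.1213i|²) = (1/8)·272.0000 = 34.0000

Both sides agree, confirming Parseval's theorem.

Σ|x[n]|² = (1/N)Σ|X[k]|² = 34.0000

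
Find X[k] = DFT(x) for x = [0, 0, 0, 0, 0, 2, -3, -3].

X[k] = Σ(n=0 to 7) x[n] · ω_8^(nk)
where ω_8 = e^(-2πi/8)

Computing each X[k]:
X[0] = -4
X[1] = -3.5355-3.7071i
X[2] = 3-5i
X[3] = 3.5355+2.2929i
X[4] = -2
X[5] = 3.5355-2.2929i
X[6] = 3+5i
X[7] = -3.5355+3.7071i

X = [-4, -3.5355-3.7071i, 3-5i, 3.5355+2.2929i, -2, 3.5355-2.2929i, 3+5i, -3.5355+3.7071i]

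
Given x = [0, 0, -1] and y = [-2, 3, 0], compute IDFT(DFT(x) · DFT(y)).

(x ⊛ y)[n] = Σ(m=0 to 2) x[m] · y[(n-m) mod 3]

Computing each output sample:
(x ⊛ y)[0] = -3
(x ⊛ y)[1] = 0
(x ⊛ y)[2] = 2

x ⊛ y = [-3, 0, 2]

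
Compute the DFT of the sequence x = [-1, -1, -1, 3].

X[k] = Σ(n=0 to 3) x[n] · ω_4^(nk)
where ω_4 = e^(-2πi/4)

Computing each X[k]:
X[0] = 0
X[1] = 4i
X[2] = -4
X[3] = -4i

X = [0, 4i, -4, -4i]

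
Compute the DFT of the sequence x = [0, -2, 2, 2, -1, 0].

X[k] = Σ(n=0 to 5) x[n] · ω_6^(nk)
where ω_6 = e^(-2πi/6)

Computing each X[k]:
X[0] = 1
X[1] = -3.5000-0.8660i
X[2] = 2.5000+4.3301i
X[3] = 1
X[4] = 2.5000-4.3301i
X[5] = -3.5000+0.8660i

X = [1, -3.5000-0.8660i, 2.5000+4.3301i, 1, 2.5000-4.3301i, -3.5000+0.8660i]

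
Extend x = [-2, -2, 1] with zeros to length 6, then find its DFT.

Original 3-point DFT: [-3, -1.5000+2.5981i, -1.5000-2.5981i]
Zero-padded 6-point DFT provides frequency interpolation.

DFT_6([x, 0, ...]) = [-3, -3.5000+0.8660i, -1.5000+2.5981i, 1, -1.5000-2.5981i, -3.5000-0.8660i]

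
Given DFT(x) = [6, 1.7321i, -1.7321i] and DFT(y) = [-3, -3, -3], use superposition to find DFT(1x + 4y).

By linearity: DFT(1x + 4y) = 1·DFT(x) + 4·DFT(y)
= 1·[6, 1.7321i, -1.7321i] + 4·[-3, -3, -3]

Computing element-wise:
Z[0] = 1·(6) + 4·(-3) = -6
Z[1] = 1·(1.7321i) + 4·(-3) = -12.0000+1.7321i
Z[2] = 1·(-1.7321i) + 4·(-3) = -12.0000-1.7321i

DFT(1x + 4y) = 1·X + 4·Y = [-6, -12.0000+1.7321i, -12.0000-1.7321i]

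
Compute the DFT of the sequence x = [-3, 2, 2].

X[k] = Σ(n=0 to 2) x[n] · ω_3^(nk)
where ω_3 = e^(-2πi/3)

Computing each X[k]:
X[0] = 1
X[1] = -5
X[2] = -5

X = [1, -5, -5]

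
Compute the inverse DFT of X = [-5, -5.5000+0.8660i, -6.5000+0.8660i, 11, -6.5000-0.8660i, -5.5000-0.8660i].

x[n] = (1/6) Σ(k=0 to 5) X[k] · e^(2πikn/6)

Computing each x[n]:
x[0] = -3
x[1] = -3
x[2] = 3
x[3] = -3
x[4] = 3
x[5] = -2

x = [-3, -3, 3, -3, 3, -2]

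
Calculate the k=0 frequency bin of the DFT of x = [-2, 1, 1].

X[0] = Σ(n=0 to 2) x[n] · ω_3^0 = Σ x[n]
= (-2) + (1) + (1)

X[0] = 0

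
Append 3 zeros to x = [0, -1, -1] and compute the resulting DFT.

Original 3-point DFT: [-2, 1, 1]
Zero-padded 6-point DFT provides frequency interpolation.

DFT_6([x, 0, ...]) = [-2, 1.7321i, 1, 0, 1, -1.7321i]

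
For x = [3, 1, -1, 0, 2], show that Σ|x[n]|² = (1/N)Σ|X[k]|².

Time domain:
Σ|x[n]|² = |3|² + |1|² + |-1|² + |0|² + |2|² = 15.0000

Frequency domain:
(1/5)Σ|X[k]|² = (1/5)(|5|² + |4.7361+1.5388i|² + |0.2639-0.3633i|² + |0.2639+0.3633i|² + |4.7361-1.5388i|²) = (1/5)·75.0000 = 15.0000

Both sides agree, confirming Parseval's theorem.

Σ|x[n]|² = (1/N)Σ|X[k]|² = 15.0000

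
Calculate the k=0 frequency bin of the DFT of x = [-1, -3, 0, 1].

X[0] = Σ(n=0 to 3) x[n] · ω_4^0 = Σ x[n]
= (-1) + (-3) + (0) + (1)

X[0] = -3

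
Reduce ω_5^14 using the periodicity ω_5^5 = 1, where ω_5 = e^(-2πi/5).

Since ω_5^5 = 1, powers reduce modulo 5.
14 mod 5 = 4
So ω_5^14 = ω_5^4 = e^(-2πi·4/5)

ω_5^14 = ω_5^4 = 0.3090+0.9511i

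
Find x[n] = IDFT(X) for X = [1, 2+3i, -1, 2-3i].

x[n] = (1/4) Σ(k=0 to 3) X[k] · e^(2πikn/4)

Computing each x[n]:
x[0] = 1
x[1] = -1
x[2] = -1
x[3] = 2

x = [1, -1, -1, 2]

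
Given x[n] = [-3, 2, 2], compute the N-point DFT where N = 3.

X[k] = Σ(n=0 to 2) x[n] · ω_3^(nk)
where ω_3 = e^(-2πi/3)

Computing each X[k]:
X[0] = 1
X[1] = -5
X[2] = -5

X = [1, -5, -5]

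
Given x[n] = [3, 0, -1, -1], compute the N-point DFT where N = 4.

X[k] = Σ(n=0 to 3) x[n] · ω_4^(nk)
where ω_4 = e^(-2πi/4)

Computing each X[k]:
X[0] = 1
X[1] = 4-1i
X[2] = 3
X[3] = 4+1i

X = [1, 4-1i, 3, 4+1i]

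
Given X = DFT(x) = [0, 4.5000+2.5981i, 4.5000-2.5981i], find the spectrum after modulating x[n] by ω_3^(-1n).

Modulation property: DFT(ω_3^(-1n)·x[n]) = X[(k-1) mod 3], so circularly shift X by 1 positions.

X[k-1] = [4.5000-2.5981i, 0, 4.5000+2.5981i]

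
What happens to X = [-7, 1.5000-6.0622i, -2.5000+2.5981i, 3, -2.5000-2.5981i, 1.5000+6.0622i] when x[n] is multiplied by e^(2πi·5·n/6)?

Modulation property: DFT(ω_6^(-5n)·x[n]) = X[(k-5) mod 6], so circularly shift X by 5 positions.

X[k-5] = [1.5000-6.0622i, -2.5000+2.5981i, 3, -2.5000-2.5981i, 1.5000+6.0622i, -7]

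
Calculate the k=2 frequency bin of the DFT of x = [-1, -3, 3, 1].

X[2] = Σ(n=0 to 3) x[n] · ω_4^(2n) where ω_4 = e^(-2πi/4)
= (-1)·ω_4^0 + (-3)·ω_4^2 + (3)·ω_4^4 + (1)·ω_4^6

X[2] = 4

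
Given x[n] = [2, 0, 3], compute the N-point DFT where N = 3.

X[k] = Σ(n=0 to 2) x[n] · ω_3^(nk)
where ω_3 = e^(-2πi/3)

Computing each X[k]:
X[0] = 5
X[1] = 0.5000+2.5981i
X[2] = 0.5000-2.5981i

X = [5, 0.5000+2.5981i, 0.5000-2.5981i]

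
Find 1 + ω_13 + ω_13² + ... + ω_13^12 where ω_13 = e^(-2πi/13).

Sum of all nth roots of unity equals 0 for n > 1 (geometric series with r ≠ 1).

0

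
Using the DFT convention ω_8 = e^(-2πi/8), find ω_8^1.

ω_8^1 = e^(-2πi·1/8)
= cos(-2π·1/8) + i·sin(-2π·1/8)
= cos(-2π/8) + i·sin(-2π/8)

ω_8^1 = cos(-2π/8) + i·sin(-2π/8) = 0.7071-0.7071i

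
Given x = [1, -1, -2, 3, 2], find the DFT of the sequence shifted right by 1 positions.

Time shift by 1: X_shifted[k] = ω_5^(1k) · X[k]
Shifted x = [2, 1, -1, -2, 3]

DFT(x[n-1]) = [3, 5.6631+1.3143i, -2.1631+2.1266i, -2.1631-2.1266i, 5.6631-1.3143i]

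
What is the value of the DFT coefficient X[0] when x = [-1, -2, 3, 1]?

X[0] = Σ(n=0 to 3) x[n] · ω_4^0 = Σ x[n]
= (-1) + (-2) + (3) + (1)

X[0] = 1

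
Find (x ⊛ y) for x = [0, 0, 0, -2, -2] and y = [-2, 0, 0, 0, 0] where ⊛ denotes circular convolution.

(x ⊛ y)[n] = Σ(m=0 to 4) x[m] · y[(n-m) mod 5]

Computing each output sample:
(x ⊛ y)[0] = 0
(x ⊛ y)[1] = 0
(x ⊛ y)[2] = 0
(x ⊛ y)[3] = 4
(x ⊛ y)[4] = 4

x ⊛ y = [0, 0, 0, 4, 4]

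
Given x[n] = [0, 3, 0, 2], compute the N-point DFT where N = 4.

X[k] = Σ(n=0 to 3) x[n] · ω_4^(nk)
where ω_4 = e^(-2πi/4)

Computing each X[k]:
X[0] = 5
X[1] = -1i
X[2] = -5
X[3] = 1i

X = [5, -1i, -5, 1i]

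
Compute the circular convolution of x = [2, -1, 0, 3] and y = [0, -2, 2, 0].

(x ⊛ y)[n] = Σ(m=0 to 3) x[m] · y[(n-m) mod 4]

Computing each output sample:
(x ⊛ y)[0] = -6
(x ⊛ y)[1] = 2
(x ⊛ y)[2] = 6
(x ⊛ y)[3] = -2

x ⊛ y = [-6, 2, 6, -2]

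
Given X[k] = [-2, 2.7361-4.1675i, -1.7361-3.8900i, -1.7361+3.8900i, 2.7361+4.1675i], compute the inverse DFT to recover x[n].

x[n] = (1/5) Σ(k=0 to 4) X[k] · e^(2πikn/5)

Computing each x[n]:
x[0] = 0
x[1] = 3
x[2] = -2
x[3] = -1
x[4] = -2

x = [0, 3, -2, -1, -2]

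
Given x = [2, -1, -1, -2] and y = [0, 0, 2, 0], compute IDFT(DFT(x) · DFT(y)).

(x ⊛ y)[n] = Σ(m=0 to 3) x[m] · y[(n-m) mod 4]

Computing each output sample:
(x ⊛ y)[0] = -2
(x ⊛ y)[1] = -4
(x ⊛ y)[2] = 4
(x ⊛ y)[3] = -2

x ⊛ y = [-2, -4, 4, -2]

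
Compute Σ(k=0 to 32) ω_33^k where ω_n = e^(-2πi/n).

Sum of all nth roots of unity equals 0 for n > 1 (geometric series with r ≠ 1).

0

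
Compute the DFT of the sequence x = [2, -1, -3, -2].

X[k] = Σ(n=0 to 3) x[n] · ω_4^(nk)
where ω_4 = e^(-2πi/4)

Computing each X[k]:
X[0] = -4
X[1] = 5-1i
X[2] = 2
X[3] = 5+1i

X = [-4, 5-1i, 2, 5+1i]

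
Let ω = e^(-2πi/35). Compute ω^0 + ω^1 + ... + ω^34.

Sum of all nth roots of unity equals 0 for n > 1 (geometric series with r ≠ 1).

0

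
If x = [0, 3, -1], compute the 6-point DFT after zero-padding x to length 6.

Original 3-point DFT: [2, -1.0000-3.4641i, -1.0000+3.4641i]
Zero-padded 6-point DFT provides frequency interpolation.

DFT_6([x, 0, ...]) = [2, 2.0000-1.7321i, -1.0000-3.4641i, -4, -1.0000+3.4641i, 2.0000+1.7321i]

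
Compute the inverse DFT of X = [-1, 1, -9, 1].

x[n] = (1/4) Σ(k=0 to 3) X[k] · e^(2πikn/4)

Computing each x[n]:
x[0] = -2
x[1] = 2
x[2] = -3
x[3] = 2

x = [-2, 2, -3, 2]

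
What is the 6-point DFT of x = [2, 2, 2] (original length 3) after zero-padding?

Original 3-point DFT: [6, 0, 0]
Zero-padded 6-point DFT provides frequency interpolation.

DFT_6([x, 0, ...]) = [6, 2.0000-3.4641i, 0, 2, 0, 2.0000+3.4641i]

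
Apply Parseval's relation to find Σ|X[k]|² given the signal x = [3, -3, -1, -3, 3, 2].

Parseval: Σ|x[n]|² = (1/N)Σ|X[k]|², so Σ|X[k]|² = N·Σ|x[n]|² = 6·41.0000

Σ|X[k]|² = N·Σ|x[n]|² = 6·41.0000 = 246.0000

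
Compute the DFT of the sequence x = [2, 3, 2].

X[k] = Σ(n=0 to 2) x[n] · ω_3^(nk)
where ω_3 = e^(-2πi/3)

Computing each X[k]:
X[0] = 7
X[1] = -0.5000-0.8660i
X[2] = -0.5000+0.8660i

X = [7, -0.5000-0.8660i, -0.5000+0.8660i]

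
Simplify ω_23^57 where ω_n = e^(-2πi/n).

Since ω_23^23 = 1, powers reduce modulo 23.
57 mod 23 = 11
So ω_23^57 = ω_23^11 = e^(-2πi·11/23)

ω_23^57 = ω_23^11 = -0.9907-0.1362i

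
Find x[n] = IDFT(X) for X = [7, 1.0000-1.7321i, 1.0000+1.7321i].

x[n] = (1/3) Σ(k=0 to 2) X[k] · e^(2πikn/3)

Computing each x[n]:
x[0] = 3
x[1] = 3
x[2] = 1

x = [3, 3, 1]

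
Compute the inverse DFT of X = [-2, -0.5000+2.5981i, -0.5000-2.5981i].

x[n] = (1/3) Σ(k=0 to 2) X[k] · e^(2πikn/3)

Computing each x[n]:
x[0] = -1
x[1] = -2
x[2] = 1

x = [-1, -2, 1]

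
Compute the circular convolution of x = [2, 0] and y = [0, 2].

(x ⊛ y)[n] = Σ(m=0 to 1) x[m] · y[(n-m) mod 2]

Computing each output sample:
(x ⊛ y)[0] = 0
(x ⊛ y)[1] = 4

x ⊛ y = [0, 4]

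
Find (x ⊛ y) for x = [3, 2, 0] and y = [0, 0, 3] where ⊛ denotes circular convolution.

(x ⊛ y)[n] = Σ(m=0 to 2) x[m] · y[(n-m) mod 3]

Computing each output sample:
(x ⊛ y)[0] = 6
(x ⊛ y)[1] = 0
(x ⊛ y)[2] = 9

x ⊛ y = [6, 0, 9]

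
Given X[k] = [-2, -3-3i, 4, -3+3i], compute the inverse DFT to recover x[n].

x[n] = (1/4) Σ(k=0 to 3) X[k] · e^(2πikn/4)

Computing each x[n]:
x[0] = -1
x[1] = 0
x[2] = 2
x[3] = -3

x = [-1, 0, 2, -3]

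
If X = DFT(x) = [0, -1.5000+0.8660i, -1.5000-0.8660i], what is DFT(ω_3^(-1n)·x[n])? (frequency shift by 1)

Modulation property: DFT(ω_3^(-1n)·x[n]) = X[(k-1) mod 3], so circularly shift X by 1 positions.

X[k-1] = [-1.5000-0.8660i, 0, -1.5000+0.8660i]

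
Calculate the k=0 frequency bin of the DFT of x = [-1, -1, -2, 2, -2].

X[0] = Σ(n=0 to 4) x[n] · ω_5^0 = Σ x[n]
= (-1) + (-1) + (-2) + (2) + (-2)

X[0] = -4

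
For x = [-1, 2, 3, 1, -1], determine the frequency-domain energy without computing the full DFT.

Parseval: Σ|x[n]|² = (1/N)Σ|X[k]|², so Σ|X[k]|² = N·Σ|x[n]|² = 5·16.0000

Σ|X[k]|² = N·Σ|x[n]|² = 5·16.0000 = 80.0000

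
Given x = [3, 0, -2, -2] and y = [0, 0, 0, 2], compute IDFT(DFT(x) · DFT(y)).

(x ⊛ y)[n] = Σ(m=0 to 3) x[m] · y[(n-m) mod 4]

Computing each output sample:
(x ⊛ y)[0] = 0
(x ⊛ y)[1] = -4
(x ⊛ y)[2] = -4
(x ⊛ y)[3] = 6

x ⊛ y = [0, -4, -4, 6]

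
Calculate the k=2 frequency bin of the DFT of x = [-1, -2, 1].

X[2] = Σ(n=0 to 2) x[n] · ω_3^(2n) where ω_3 = e^(-2πi/3)
= (-1)·ω_3^0 + (-2)·ω_3^2 + (1)·ω_3^4

X[2] = -0.5000-2.5981i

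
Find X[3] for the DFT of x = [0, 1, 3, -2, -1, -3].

X[3] = Σ(n=0 to 5) x[n] · ω_6^(3n) where ω_6 = e^(-2πi/6)
= (0)·ω_6^0 + (1)·ω_6^3 + (3)·ω_6^6 + (-2)·ω_6^9 + (-1)·ω_6^12 + (-3)·ω_6^15

X[3] = 6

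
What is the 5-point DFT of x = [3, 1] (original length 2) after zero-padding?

Original 2-point DFT: [4, 2]
Zero-padded 5-point DFT provides frequency interpolation.

DFT_5([x, 0, ...]) = [4, 3.3090-0.9511i, 2.1910-0.5878i, 2.1910+0.5878i, 3.3090+0.9511i]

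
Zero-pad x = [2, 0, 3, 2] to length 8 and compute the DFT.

Original 4-point DFT: [7, -1+2i, 3, -1-2i]
Zero-padded 8-point DFT provides frequency interpolation.

DFT_8([x, 0, ...]) = [7, 0.5858-4.4142i, -1+2i, 3.4142+1.5858i, 3, 3.4142-1.5858i, -1-2i, 0.5858+4.4142i]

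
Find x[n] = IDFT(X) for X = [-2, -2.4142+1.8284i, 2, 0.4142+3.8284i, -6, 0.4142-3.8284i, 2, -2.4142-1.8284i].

x[n] = (1/8) Σ(k=0 to 7) X[k] · e^(2πikn/8)

Computing each x[n]:
x[0] = -1
x[1] = -1
x[2] = -1
x[3] = 0
x[4] = 0
x[5] = 2
x[6] = -2
x[7] = 1

x = [-1, -1, -1, 0, 0, 2, -2, 1]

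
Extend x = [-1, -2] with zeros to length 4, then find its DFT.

Original 2-point DFT: [-3, 1]
Zero-padded 4-point DFT provides frequency interpolation.

DFT_4([x, 0, ...]) = [-3, -1+2i, 1, -1-2i]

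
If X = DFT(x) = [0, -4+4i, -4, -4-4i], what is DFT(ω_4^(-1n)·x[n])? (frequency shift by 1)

Modulation property: DFT(ω_4^(-1n)·x[n]) = X[(k-1) mod 4], so circularly shift X by 1 positions.

X[k-1] = [-4-4i, 0, -4+4i, -4]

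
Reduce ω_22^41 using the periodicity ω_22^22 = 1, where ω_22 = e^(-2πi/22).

Since ω_22^22 = 1, powers reduce modulo 22.
41 mod 22 = 19
So ω_22^41 = ω_22^19 = e^(-2πi·19/22)

ω_22^41 = ω_22^19 = 0.6549+0.7557i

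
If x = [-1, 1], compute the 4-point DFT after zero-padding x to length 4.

Original 2-point DFT: [0, -2]
Zero-padded 4-point DFT provides frequency interpolation.

DFT_4([x, 0, ...]) = [0, -1-1i, -2, -1+1i]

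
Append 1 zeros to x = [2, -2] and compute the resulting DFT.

Original 2-point DFT: [0, 4]
Zero-padded 3-point DFT provides frequency interpolation.

DFT_3([x, 0, ...]) = [0, 3.0000+1.7321i, 3.0000-1.7321i]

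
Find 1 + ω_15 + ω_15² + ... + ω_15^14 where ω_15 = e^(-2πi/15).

Sum of all nth roots of unity equals 0 for n > 1 (geometric series with r ≠ 1).

0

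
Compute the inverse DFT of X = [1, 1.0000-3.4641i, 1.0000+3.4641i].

x[n] = (1/3) Σ(k=0 to 2) X[k] · e^(2πikn/3)

Computing each x[n]:
x[0] = 1
x[1] = 2
x[2] = -2

x = [1, 2, -2]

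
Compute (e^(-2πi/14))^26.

Since ω_14^14 = 1, powers reduce modulo 14.
26 mod 14 = 12
So ω_14^26 = ω_14^12 = e^(-2πi·12/14)

ω_14^26 = ω_14^12 = 0.6235+0.7818i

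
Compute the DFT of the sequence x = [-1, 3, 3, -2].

X[k] = Σ(n=0 to 3) x[n] · ω_4^(nk)
where ω_4 = e^(-2πi/4)

Computing each X[k]:
X[0] = 3
X[1] = -4-5i
X[2] = 1
X[3] = -4+5i

X = [3, -4-5i, 1, -4+5i]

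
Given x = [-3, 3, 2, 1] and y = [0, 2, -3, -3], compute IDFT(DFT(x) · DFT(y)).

(x ⊛ y)[n] = Σ(m=0 to 3) x[m] · y[(n-m) mod 4]

Computing each output sample:
(x ⊛ y)[0] = -13
(x ⊛ y)[1] = -15
(x ⊛ y)[2] = 12
(x ⊛ y)[3] = 4

x ⊛ y = [-13, -15, 12, 4]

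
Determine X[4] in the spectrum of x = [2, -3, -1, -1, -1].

X[4] = Σ(n=0 to 4) x[n] · ω_5^(4n) where ω_5 = e^(-2πi/5)
= (2)·ω_5^0 + (-3)·ω_5^4 + (-1)·ω_5^8 + (-1)·ω_5^12 + (-1)·ω_5^16

X[4] = 2.3820-1.9021i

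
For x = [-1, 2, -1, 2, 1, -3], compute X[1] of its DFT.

X[1] = Σ(n=0 to 5) x[n] · ω_6^(1n) where ω_6 = e^(-2πi/6)
= (-1)·ω_6^0 + (2)·ω_6^1 + (-1)·ω_6^2 + (2)·ω_6^3 + (1)·ω_6^4 + (-3)·ω_6^5

X[1] = -3.5000-2.5981i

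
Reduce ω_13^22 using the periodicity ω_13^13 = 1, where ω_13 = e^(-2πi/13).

Since ω_13^13 = 1, powers reduce modulo 13.
22 mod 13 = 9
So ω_13^22 = ω_13^9 = e^(-2πi·9/13)

ω_13^22 = ω_13^9 = -0.3546+0.9350i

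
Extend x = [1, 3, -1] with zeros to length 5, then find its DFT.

Original 3-point DFT: [3, -3.4641i, 3.4641i]
Zero-padded 5-point DFT provides frequency interpolation.

DFT_5([x, 0, ...]) = [3, 2.7361-2.2654i, -1.7361-2.7144i, -1.7361+2.7144i, 2.7361+2.2654i]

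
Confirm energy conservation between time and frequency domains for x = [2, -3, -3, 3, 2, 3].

Time domain:
Σ|x[n]|² = |2|² + |-3|² + |-3|² + |3|² + |2|² + |3|² = 44.0000

Frequency domain:
(1/6)Σ|X[k]|² = (1/6)(|4|² + |-0.5000+9.5263i|² + |5.5000+0.8660i|² + |-2|² + |5.5000-0.8660i|² + |-0.5000-9.5263i|²) = (1/6)·264.0000 = 44.0000

Both sides agree, confirming Parseval's theorem.

Σ|x[n]|² = (1/N)Σ|X[k]|² = 44.0000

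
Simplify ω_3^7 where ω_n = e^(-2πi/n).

Since ω_3^3 = 1, powers reduce modulo 3.
7 mod 3 = 1
So ω_3^7 = ω_3^1 = e^(-2πi·1/3)

ω_3^7 = ω_3^1 = -0.5000-0.8660i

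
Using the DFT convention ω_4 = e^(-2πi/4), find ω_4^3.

ω_4^3 = e^(-2πi·3/4)
= cos(-2π·3/4) + i·sin(-2π·3/4)
= cos(-6π/4) + i·sin(-6π/4)

ω_4^3 = cos(-6π/4) + i·sin(-6π/4) = 1i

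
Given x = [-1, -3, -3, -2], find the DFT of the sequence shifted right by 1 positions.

Time shift by 1: X_shifted[k] = ω_4^(1k) · X[k]
Shifted x = [-2, -1, -3, -3]

DFT(x[n-1]) = [-9, 1-2i, -1, 1+2i]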